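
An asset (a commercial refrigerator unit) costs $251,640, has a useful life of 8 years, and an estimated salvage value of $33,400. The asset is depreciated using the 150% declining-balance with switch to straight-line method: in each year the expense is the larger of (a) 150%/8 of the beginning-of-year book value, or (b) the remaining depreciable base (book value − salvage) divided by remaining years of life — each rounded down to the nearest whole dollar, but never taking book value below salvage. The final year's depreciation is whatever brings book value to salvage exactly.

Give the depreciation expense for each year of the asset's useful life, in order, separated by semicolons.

$47,182; $38,335; $31,148; $25,307; $20,562; $18,568; $18,569; $18,569

Depreciable base = $251,640 − $33,400 = $218,240.
Year 1: DB = ⌊$251,640 × 150%/8⌋ = $47,182; SL = ⌊$218,240/8⌋ = $27,280 → take DB $47,182. Book value $204,458.
Year 2: DB = ⌊$204,458 × 150%/8⌋ = $38,335; SL = ⌊$171,058/7⌋ = $24,436 → take DB $38,335. Book value $166,123.
Year 3: DB = ⌊$166,123 × 150%/8⌋ = $31,148; SL = ⌊$132,723/6⌋ = $22,120 → take DB $31,148. Book value $134,975.
Year 4: DB = ⌊$134,975 × 150%/8⌋ = $25,307; SL = ⌊$101,575/5⌋ = $20,315 → take DB $25,307. Book value $109,668.
Year 5: DB = ⌊$109,668 × 150%/8⌋ = $20,562; SL = ⌊$76,268/4⌋ = $19,067 → take DB $20,562. Book value $89,106.
Year 6: DB = ⌊$89,106 × 150%/8⌋ = $16,707; SL = ⌊$55,706/3⌋ = $18,568 → take SL $18,568. Book value $70,538.
Year 7: DB = ⌊$70,538 × 150%/8⌋ = $13,225; SL = ⌊$37,138/2⌋ = $18,569 → take SL $18,569. Book value $51,969.
Year 8 (final): $51,969 − $33,400 = $18,569. Book value $33,400.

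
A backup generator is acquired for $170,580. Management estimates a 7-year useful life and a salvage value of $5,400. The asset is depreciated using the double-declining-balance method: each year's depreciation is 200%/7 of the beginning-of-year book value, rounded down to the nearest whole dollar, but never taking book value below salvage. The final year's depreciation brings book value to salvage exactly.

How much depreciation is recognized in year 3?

$24,866

Depreciable base = $170,580 − $5,400 = $165,180.
Year 1: ⌊$170,580 × 200%/7⌋ = $48,737. Book value $121,843.
Year 2: ⌊$121,843 × 200%/7⌋ = $34,812. Book value $87,031.
Year 3: ⌊$87,031 × 200%/7⌋ = $24,866. Book value $62,165.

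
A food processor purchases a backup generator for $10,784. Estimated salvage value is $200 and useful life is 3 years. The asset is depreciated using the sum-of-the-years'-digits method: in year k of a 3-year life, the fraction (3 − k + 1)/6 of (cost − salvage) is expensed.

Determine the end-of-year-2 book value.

$1,964

Depreciable base = $10,784 − $200 = $10,584.
Sum of the years' digits = 3+2+1 = 6.
Year 1: $10,584 × 3/6 = $5,292. Book value $5,492.
Year 2: $10,584 × 2/6 = $3,528. Book value $1,964.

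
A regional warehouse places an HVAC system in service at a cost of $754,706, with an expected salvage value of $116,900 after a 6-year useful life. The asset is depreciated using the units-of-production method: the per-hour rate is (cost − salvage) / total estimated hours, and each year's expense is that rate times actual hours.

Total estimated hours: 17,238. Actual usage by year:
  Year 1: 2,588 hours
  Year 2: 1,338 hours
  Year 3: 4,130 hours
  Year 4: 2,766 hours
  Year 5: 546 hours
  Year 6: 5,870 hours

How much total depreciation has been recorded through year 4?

$400,414

Depreciable base = $754,706 − $116,900 = $637,806.
Rate = $637,806 / 17,238 hours = $37 per hour.
Year 1: 2,588 × $37 = $95,756. Book value $658,950.
Year 2: 1,338 × $37 = $49,506. Book value $609,444.
Year 3: 4,130 × $37 = $152,810. Book value $456,634.
Year 4: 2,766 × $37 = $102,342. Book value $354,292.
Accumulated through year 4 = $754,706 − $354,292 = $400,414.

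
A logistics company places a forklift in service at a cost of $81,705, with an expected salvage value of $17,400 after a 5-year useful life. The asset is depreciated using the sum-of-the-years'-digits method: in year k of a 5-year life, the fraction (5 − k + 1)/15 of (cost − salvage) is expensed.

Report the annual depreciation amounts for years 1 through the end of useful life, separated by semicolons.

Depreciable base = $81,705 − $17,400 = $64,305.
Sum of the years' digits = 5+4+3+2+1 = 15.
Year 1: $64,305 × 5/15 = $21,435. Book value $60,270.
Year 2: $64,305 × 4/15 = $17,148. Book value $43,122.
Year 3: $64,305 × 3/15 = $12,861. Book value $30,261.
Year 4: $64,305 × 2/15 = $8,574. Book value $21,687.
Year 5: $64,305 × 1/15 = $4,287. Book value $17,400.

$21,435; $17,148; $12,861; $8,574; $4,287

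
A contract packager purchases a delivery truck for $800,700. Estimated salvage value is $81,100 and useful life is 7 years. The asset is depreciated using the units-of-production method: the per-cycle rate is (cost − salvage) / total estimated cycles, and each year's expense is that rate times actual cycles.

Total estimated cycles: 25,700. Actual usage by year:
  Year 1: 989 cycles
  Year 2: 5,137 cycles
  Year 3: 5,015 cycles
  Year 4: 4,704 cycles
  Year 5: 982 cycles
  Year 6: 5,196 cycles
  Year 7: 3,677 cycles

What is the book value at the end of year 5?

Depreciable base = $800,700 − $81,100 = $719,600.
Rate = $719,600 / 25,700 cycles = $28 per cycle.
Year 1: 989 × $28 = $27,692. Book value $773,008.
Year 2: 5,137 × $28 = $143,836. Book value $629,172.
Year 3: 5,015 × $28 = $140,420. Book value $488,752.
Year 4: 4,704 × $28 = $131,712. Book value $357,040.
Year 5: 982 × $28 = $27,496. Book value $329,544.

$329,544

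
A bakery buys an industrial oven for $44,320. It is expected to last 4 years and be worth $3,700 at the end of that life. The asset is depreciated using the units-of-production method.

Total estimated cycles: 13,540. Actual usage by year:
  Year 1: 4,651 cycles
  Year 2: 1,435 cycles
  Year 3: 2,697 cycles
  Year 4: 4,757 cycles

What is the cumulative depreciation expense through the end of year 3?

Depreciable base = $44,320 − $3,700 = $40,620.
Rate = $40,620 / 13,540 cycles = $3 per cycle.
Year 1: 4,651 × $3 = $13,953. Book value $30,367.
Year 2: 1,435 × $3 = $4,305. Book value $26,062.
Year 3: 2,697 × $3 = $8,091. Book value $17,971.
Accumulated through year 3 = $44,320 − $17,971 = $26,349.

$26,349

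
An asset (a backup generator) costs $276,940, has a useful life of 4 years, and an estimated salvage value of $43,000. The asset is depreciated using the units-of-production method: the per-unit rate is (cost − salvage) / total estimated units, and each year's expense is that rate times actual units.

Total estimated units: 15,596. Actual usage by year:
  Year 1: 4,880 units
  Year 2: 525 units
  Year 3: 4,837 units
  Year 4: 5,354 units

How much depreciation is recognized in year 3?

Depreciable base = $276,940 − $43,000 = $233,940.
Rate = $233,940 / 15,596 units = $15 per unit.
Year 1: 4,880 × $15 = $73,200. Book value $203,740.
Year 2: 525 × $15 = $7,875. Book value $195,865.
Year 3: 4,837 × $15 = $72,555. Book value $123,310.

$72,555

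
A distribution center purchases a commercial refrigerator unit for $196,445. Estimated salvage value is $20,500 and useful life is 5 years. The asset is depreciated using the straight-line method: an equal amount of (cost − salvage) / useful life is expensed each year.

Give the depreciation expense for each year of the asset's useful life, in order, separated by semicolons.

Depreciable base = $196,445 − $20,500 = $175,945.
Annual expense = $175,945 / 5 = $35,189.
End of year 1: book value $161,256.
End of year 2: book value $126,067.
End of year 3: book value $90,878.
End of year 4: book value $55,689.
End of year 5: book value $20,500.

$35,189; $35,189; $35,189; $35,189; $35,189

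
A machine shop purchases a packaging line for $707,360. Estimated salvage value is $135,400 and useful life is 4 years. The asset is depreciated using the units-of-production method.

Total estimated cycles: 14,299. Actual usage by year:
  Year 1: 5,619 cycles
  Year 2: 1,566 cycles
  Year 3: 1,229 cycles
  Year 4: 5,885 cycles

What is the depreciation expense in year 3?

$49,160

Depreciable base = $707,360 − $135,400 = $571,960.
Rate = $571,960 / 14,299 cycles = $40 per cycle.
Year 1: 5,619 × $40 = $224,760. Book value $482,600.
Year 2: 1,566 × $40 = $62,640. Book value $419,960.
Year 3: 1,229 × $40 = $49,160. Book value $370,800.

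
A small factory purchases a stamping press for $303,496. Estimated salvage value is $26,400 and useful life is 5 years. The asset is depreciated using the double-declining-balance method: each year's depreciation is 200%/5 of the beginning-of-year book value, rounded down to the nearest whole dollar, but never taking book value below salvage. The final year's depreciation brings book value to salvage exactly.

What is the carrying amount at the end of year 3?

$65,556

Depreciable base = $303,496 − $26,400 = $277,096.
Year 1: ⌊$303,496 × 200%/5⌋ = $121,398. Book value $182,098.
Year 2: ⌊$182,098 × 200%/5⌋ = $72,839. Book value $109,259.
Year 3: ⌊$109,259 × 200%/5⌋ = $43,703. Book value $65,556.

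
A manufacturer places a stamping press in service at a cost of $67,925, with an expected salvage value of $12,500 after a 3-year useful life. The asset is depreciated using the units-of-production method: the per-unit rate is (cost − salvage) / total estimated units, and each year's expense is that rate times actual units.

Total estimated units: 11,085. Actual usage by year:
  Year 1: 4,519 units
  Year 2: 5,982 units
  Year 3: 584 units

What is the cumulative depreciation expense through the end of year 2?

Depreciable base = $67,925 − $12,500 = $55,425.
Rate = $55,425 / 11,085 units = $5 per unit.
Year 1: 4,519 × $5 = $22,595. Book value $45,330.
Year 2: 5,982 × $5 = $29,910. Book value $15,420.
Accumulated through year 2 = $67,925 − $15,420 = $52,505.

$52,505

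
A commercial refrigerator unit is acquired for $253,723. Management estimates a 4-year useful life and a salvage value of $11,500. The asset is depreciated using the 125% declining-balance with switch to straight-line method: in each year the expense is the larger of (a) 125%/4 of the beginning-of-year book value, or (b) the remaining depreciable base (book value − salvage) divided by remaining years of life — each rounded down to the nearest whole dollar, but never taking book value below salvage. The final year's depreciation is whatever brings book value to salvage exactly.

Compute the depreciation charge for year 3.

Depreciable base = $253,723 − $11,500 = $242,223.
Year 1: DB = ⌊$253,723 × 125%/4⌋ = $79,288; SL = ⌊$242,223/4⌋ = $60,555 → take DB $79,288. Book value $174,435.
Year 2: DB = ⌊$174,435 × 125%/4⌋ = $54,510; SL = ⌊$162,935/3⌋ = $54,311 → take DB $54,510. Book value $119,925.
Year 3: DB = ⌊$119,925 × 125%/4⌋ = $37,476; SL = ⌊$108,425/2⌋ = $54,212 → take SL $54,212. Book value $65,713.

$54,212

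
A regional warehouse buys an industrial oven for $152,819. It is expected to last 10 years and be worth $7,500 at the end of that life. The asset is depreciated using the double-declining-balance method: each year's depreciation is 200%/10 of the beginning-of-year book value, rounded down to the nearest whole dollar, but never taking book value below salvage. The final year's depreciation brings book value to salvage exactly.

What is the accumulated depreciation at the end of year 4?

Depreciable base = $152,819 − $7,500 = $145,319.
Year 1: ⌊$152,819 × 200%/10⌋ = $30,563. Book value $122,256.
Year 2: ⌊$122,256 × 200%/10⌋ = $24,451. Book value $97,805.
Year 3: ⌊$97,805 × 200%/10⌋ = $19,561. Book value $78,244.
Year 4: ⌊$78,244 × 200%/10⌋ = $15,648. Book value $62,596.
Accumulated through year 4 = $152,819 − $62,596 = $90,223.

$90,223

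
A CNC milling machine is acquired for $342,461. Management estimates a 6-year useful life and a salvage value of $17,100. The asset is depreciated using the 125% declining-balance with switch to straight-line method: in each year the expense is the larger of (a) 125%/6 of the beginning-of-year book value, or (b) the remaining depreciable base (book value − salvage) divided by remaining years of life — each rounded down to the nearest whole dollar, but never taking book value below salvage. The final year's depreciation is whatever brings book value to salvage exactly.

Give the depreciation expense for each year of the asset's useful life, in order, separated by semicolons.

Depreciable base = $342,461 − $17,100 = $325,361.
Year 1: DB = ⌊$342,461 × 125%/6⌋ = $71,346; SL = ⌊$325,361/6⌋ = $54,226 → take DB $71,346. Book value $271,115.
Year 2: DB = ⌊$271,115 × 125%/6⌋ = $56,482; SL = ⌊$254,015/5⌋ = $50,803 → take DB $56,482. Book value $214,633.
Year 3: DB = ⌊$214,633 × 125%/6⌋ = $44,715; SL = ⌊$197,533/4⌋ = $49,383 → take SL $49,383. Book value $165,250.
Year 4: DB = ⌊$165,250 × 125%/6⌋ = $34,427; SL = ⌊$148,150/3⌋ = $49,383 → take SL $49,383. Book value $115,867.
Year 5: DB = ⌊$115,867 × 125%/6⌋ = $24,138; SL = ⌊$98,767/2⌋ = $49,383 → take SL $49,383. Book value $66,484.
Year 6 (final): $66,484 − $17,100 = $49,384. Book value $17,100.

$71,346; $56,482; $49,383; $49,383; $49,383; $49,384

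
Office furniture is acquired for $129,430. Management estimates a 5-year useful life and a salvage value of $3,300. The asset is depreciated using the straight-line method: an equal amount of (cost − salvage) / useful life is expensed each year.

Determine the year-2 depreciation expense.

$25,226

Depreciable base = $129,430 − $3,300 = $126,130.
Annual expense = $126,130 / 5 = $25,226.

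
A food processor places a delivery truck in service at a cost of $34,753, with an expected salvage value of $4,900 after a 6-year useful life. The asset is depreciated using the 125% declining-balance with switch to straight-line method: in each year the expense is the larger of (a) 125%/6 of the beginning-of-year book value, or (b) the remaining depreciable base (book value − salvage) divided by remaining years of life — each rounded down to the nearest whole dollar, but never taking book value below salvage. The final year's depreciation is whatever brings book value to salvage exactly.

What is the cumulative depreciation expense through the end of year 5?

Depreciable base = $34,753 − $4,900 = $29,853.
Year 1: DB = ⌊$34,753 × 125%/6⌋ = $7,240; SL = ⌊$29,853/6⌋ = $4,975 → take DB $7,240. Book value $27,513.
Year 2: DB = ⌊$27,513 × 125%/6⌋ = $5,731; SL = ⌊$22,613/5⌋ = $4,522 → take DB $5,731. Book value $21,782.
Year 3: DB = ⌊$21,782 × 125%/6⌋ = $4,537; SL = ⌊$16,882/4⌋ = $4,220 → take DB $4,537. Book value $17,245.
Year 4: DB = ⌊$17,245 × 125%/6⌋ = $3,592; SL = ⌊$12,345/3⌋ = $4,115 → take SL $4,115. Book value $13,130.
Year 5: DB = ⌊$13,130 × 125%/6⌋ = $2,735; SL = ⌊$8,230/2⌋ = $4,115 → take SL $4,115. Book value $9,015.
Accumulated through year 5 = $34,753 − $9,015 = $25,738.

$25,738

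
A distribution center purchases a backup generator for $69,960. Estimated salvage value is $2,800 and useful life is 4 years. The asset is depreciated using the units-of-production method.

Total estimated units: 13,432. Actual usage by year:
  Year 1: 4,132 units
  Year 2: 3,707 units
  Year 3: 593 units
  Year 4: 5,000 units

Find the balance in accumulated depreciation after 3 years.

Depreciable base = $69,960 − $2,800 = $67,160.
Rate = $67,160 / 13,432 units = $5 per unit.
Year 1: 4,132 × $5 = $20,660. Book value $49,300.
Year 2: 3,707 × $5 = $18,535. Book value $30,765.
Year 3: 593 × $5 = $2,965. Book value $27,800.
Accumulated through year 3 = $69,960 − $27,800 = $42,160.

$42,160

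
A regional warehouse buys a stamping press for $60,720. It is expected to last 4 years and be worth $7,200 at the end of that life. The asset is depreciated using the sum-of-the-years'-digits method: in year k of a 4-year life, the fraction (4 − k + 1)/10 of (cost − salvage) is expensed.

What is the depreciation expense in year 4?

$5,352

Depreciable base = $60,720 − $7,200 = $53,520.
Sum of the years' digits = 4+3+2+1 = 10.
Year 1: $53,520 × 4/10 = $21,408. Book value $39,312.
Year 2: $53,520 × 3/10 = $16,056. Book value $23,256.
Year 3: $53,520 × 2/10 = $10,704. Book value $12,552.
Year 4: $53,520 × 1/10 = $5,352. Book value $7,200.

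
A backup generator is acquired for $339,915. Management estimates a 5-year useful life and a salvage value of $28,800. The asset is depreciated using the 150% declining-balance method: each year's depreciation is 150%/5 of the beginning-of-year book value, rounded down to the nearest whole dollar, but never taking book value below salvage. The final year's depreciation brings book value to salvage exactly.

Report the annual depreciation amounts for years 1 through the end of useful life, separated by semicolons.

$101,974; $71,382; $49,967; $34,977; $52,815

Depreciable base = $339,915 − $28,800 = $311,115.
Year 1: ⌊$339,915 × 150%/5⌋ = $101,974. Book value $237,941.
Year 2: ⌊$237,941 × 150%/5⌋ = $71,382. Book value $166,559.
Year 3: ⌊$166,559 × 150%/5⌋ = $49,967. Book value $116,592.
Year 4: ⌊$116,592 × 150%/5⌋ = $34,977. Book value $81,615.
Year 5 (final): $81,615 − $28,800 = $52,815. Book value $28,800.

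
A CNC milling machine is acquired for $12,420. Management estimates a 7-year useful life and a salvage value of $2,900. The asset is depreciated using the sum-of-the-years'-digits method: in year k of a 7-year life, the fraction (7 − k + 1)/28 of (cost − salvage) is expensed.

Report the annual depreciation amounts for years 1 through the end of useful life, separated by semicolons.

$2,380; $2,040; $1,700; $1,360; $1,020; $680; $340

Depreciable base = $12,420 − $2,900 = $9,520.
Sum of the years' digits = 7+6+5+4+3+2+1 = 28.
Year 1: $9,520 × 7/28 = $2,380. Book value $10,040.
Year 2: $9,520 × 6/28 = $2,040. Book value $8,000.
Year 3: $9,520 × 5/28 = $1,700. Book value $6,300.
Year 4: $9,520 × 4/28 = $1,360. Book value $4,940.
Year 5: $9,520 × 3/28 = $1,020. Book value $3,920.
Year 6: $9,520 × 2/28 = $680. Book value $3,240.
Year 7: $9,520 × 1/28 = $340. Book value $2,900.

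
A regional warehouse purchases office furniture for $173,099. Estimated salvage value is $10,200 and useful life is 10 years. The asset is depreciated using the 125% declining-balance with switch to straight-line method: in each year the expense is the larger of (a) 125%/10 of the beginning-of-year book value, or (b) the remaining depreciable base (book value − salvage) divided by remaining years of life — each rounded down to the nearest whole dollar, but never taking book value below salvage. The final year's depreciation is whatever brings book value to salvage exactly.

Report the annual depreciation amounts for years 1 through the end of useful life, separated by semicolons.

$21,637; $18,932; $16,566; $15,109; $15,109; $15,109; $15,109; $15,109; $15,109; $15,110

Depreciable base = $173,099 − $10,200 = $162,899.
Year 1: DB = ⌊$173,099 × 125%/10⌋ = $21,637; SL = ⌊$162,899/10⌋ = $16,289 → take DB $21,637. Book value $151,462.
Year 2: DB = ⌊$151,462 × 125%/10⌋ = $18,932; SL = ⌊$141,262/9⌋ = $15,695 → take DB $18,932. Book value $132,530.
Year 3: DB = ⌊$132,530 × 125%/10⌋ = $16,566; SL = ⌊$122,330/8⌋ = $15,291 → take DB $16,566. Book value $115,964.
Year 4: DB = ⌊$115,964 × 125%/10⌋ = $14,495; SL = ⌊$105,764/7⌋ = $15,109 → take SL $15,109. Book value $100,855.
Year 5: DB = ⌊$100,855 × 125%/10⌋ = $12,606; SL = ⌊$90,655/6⌋ = $15,109 → take SL $15,109. Book value $85,746.
Year 6: DB = ⌊$85,746 × 125%/10⌋ = $10,718; SL = ⌊$75,546/5⌋ = $15,109 → take SL $15,109. Book value $70,637.
Year 7: DB = ⌊$70,637 × 125%/10⌋ = $8,829; SL = ⌊$60,437/4⌋ = $15,109 → take SL $15,109. Book value $55,528.
Year 8: DB = ⌊$55,528 × 125%/10⌋ = $6,941; SL = ⌊$45,328/3⌋ = $15,109 → take SL $15,109. Book value $40,419.
Year 9: DB = ⌊$40,419 × 125%/10⌋ = $5,052; SL = ⌊$30,219/2⌋ = $15,109 → take SL $15,109. Book value $25,310.
Year 10 (final): $25,310 − $10,200 = $15,110. Book value $10,200.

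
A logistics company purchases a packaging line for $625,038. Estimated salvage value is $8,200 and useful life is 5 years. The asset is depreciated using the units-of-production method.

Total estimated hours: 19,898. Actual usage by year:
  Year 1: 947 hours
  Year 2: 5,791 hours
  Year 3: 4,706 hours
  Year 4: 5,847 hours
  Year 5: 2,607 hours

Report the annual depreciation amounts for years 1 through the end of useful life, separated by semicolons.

Depreciable base = $625,038 − $8,200 = $616,838.
Rate = $616,838 / 19,898 hours = $31 per hour.
Year 1: 947 × $31 = $29,357. Book value $595,681.
Year 2: 5,791 × $31 = $179,521. Book value $416,160.
Year 3: 4,706 × $31 = $145,886. Book value $270,274.
Year 4: 5,847 × $31 = $181,257. Book value $89,017.
Year 5: 2,607 × $31 = $80,817. Book value $8,200.

$29,357; $179,521; $145,886; $181,257; $80,817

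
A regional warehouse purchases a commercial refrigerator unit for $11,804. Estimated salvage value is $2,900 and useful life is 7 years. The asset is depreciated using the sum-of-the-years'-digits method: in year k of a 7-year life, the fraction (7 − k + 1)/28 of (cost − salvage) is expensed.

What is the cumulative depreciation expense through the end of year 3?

$5,724

Depreciable base = $11,804 − $2,900 = $8,904.
Sum of the years' digits = 7+6+5+4+3+2+1 = 28.
Year 1: $8,904 × 7/28 = $2,226. Book value $9,578.
Year 2: $8,904 × 6/28 = $1,908. Book value $7,670.
Year 3: $8,904 × 5/28 = $1,590. Book value $6,080.
Accumulated through year 3 = $11,804 − $6,080 = $5,724.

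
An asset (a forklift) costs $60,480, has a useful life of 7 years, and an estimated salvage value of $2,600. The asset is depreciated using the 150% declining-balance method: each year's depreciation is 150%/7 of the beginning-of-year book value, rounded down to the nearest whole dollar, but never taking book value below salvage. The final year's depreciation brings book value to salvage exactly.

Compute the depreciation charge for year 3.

$8,001

Depreciable base = $60,480 − $2,600 = $57,880.
Year 1: ⌊$60,480 × 150%/7⌋ = $12,960. Book value $47,520.
Year 2: ⌊$47,520 × 150%/7⌋ = $10,182. Book value $37,338.
Year 3: ⌊$37,338 × 150%/7⌋ = $8,001. Book value $29,337.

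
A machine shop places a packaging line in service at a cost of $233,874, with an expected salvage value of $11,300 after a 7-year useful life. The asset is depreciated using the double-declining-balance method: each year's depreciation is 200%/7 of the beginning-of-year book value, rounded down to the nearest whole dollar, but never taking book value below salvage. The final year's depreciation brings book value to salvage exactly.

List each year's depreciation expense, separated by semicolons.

$66,821; $47,729; $34,092; $24,352; $17,394; $12,424; $19,762

Depreciable base = $233,874 − $11,300 = $222,574.
Year 1: ⌊$233,874 × 200%/7⌋ = $66,821. Book value $167,053.
Year 2: ⌊$167,053 × 200%/7⌋ = $47,729. Book value $119,324.
Year 3: ⌊$119,324 × 200%/7⌋ = $34,092. Book value $85,232.
Year 4: ⌊$85,232 × 200%/7⌋ = $24,352. Book value $60,880.
Year 5: ⌊$60,880 × 200%/7⌋ = $17,394. Book value $43,486.
Year 6: ⌊$43,486 × 200%/7⌋ = $12,424. Book value $31,062.
Year 7 (final): $31,062 − $11,300 = $19,762. Book value $11,300.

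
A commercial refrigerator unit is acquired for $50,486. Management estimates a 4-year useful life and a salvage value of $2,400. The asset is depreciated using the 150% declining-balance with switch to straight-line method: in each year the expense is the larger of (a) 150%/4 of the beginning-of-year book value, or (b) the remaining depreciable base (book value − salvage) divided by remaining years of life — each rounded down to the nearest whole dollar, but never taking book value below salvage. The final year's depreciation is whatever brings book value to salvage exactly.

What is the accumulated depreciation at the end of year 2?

$30,764

Depreciable base = $50,486 − $2,400 = $48,086.
Year 1: DB = ⌊$50,486 × 150%/4⌋ = $18,932; SL = ⌊$48,086/4⌋ = $12,021 → take DB $18,932. Book value $31,554.
Year 2: DB = ⌊$31,554 × 150%/4⌋ = $11,832; SL = ⌊$29,154/3⌋ = $9,718 → take DB $11,832. Book value $19,722.
Accumulated through year 2 = $50,486 − $19,722 = $30,764.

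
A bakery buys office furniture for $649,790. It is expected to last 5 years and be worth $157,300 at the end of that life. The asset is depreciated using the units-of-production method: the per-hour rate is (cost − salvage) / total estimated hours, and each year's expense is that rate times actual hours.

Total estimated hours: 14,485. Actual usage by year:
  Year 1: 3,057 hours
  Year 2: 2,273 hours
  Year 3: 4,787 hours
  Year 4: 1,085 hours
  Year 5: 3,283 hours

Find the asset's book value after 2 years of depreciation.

$468,570

Depreciable base = $649,790 − $157,300 = $492,490.
Rate = $492,490 / 14,485 hours = $34 per hour.
Year 1: 3,057 × $34 = $103,938. Book value $545,852.
Year 2: 2,273 × $34 = $77,282. Book value $468,570.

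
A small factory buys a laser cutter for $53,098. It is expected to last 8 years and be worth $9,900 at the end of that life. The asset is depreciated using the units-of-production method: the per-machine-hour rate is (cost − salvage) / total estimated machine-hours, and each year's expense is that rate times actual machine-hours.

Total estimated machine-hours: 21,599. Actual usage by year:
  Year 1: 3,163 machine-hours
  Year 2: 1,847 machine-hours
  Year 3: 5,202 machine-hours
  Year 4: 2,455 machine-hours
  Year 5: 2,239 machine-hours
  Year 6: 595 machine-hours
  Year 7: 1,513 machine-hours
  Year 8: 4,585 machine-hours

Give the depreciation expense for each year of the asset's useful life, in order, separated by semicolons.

Depreciable base = $53,098 − $9,900 = $43,198.
Rate = $43,198 / 21,599 machine-hours = $2 per machine-hour.
Year 1: 3,163 × $2 = $6,326. Book value $46,772.
Year 2: 1,847 × $2 = $3,694. Book value $43,078.
Year 3: 5,202 × $2 = $10,404. Book value $32,674.
Year 4: 2,455 × $2 = $4,910. Book value $27,764.
Year 5: 2,239 × $2 = $4,478. Book value $23,286.
Year 6: 595 × $2 = $1,190. Book value $22,096.
Year 7: 1,513 × $2 = $3,026. Book value $19,070.
Year 8: 4,585 × $2 = $9,170. Book value $9,900.

$6,326; $3,694; $10,404; $4,910; $4,478; $1,190; $3,026; $9,170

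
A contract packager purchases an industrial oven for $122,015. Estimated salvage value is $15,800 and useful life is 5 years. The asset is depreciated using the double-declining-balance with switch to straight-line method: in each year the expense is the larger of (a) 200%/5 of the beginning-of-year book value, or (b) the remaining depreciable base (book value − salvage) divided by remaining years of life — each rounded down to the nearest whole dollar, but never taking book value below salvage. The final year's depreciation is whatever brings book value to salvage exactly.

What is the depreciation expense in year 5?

$14

Depreciable base = $122,015 − $15,800 = $106,215.
Year 1: DB = ⌊$122,015 × 200%/5⌋ = $48,806; SL = ⌊$106,215/5⌋ = $21,243 → take DB $48,806. Book value $73,209.
Year 2: DB = ⌊$73,209 × 200%/5⌋ = $29,283; SL = ⌊$57,409/4⌋ = $14,352 → take DB $29,283. Book value $43,926.
Year 3: DB = ⌊$43,926 × 200%/5⌋ = $17,570; SL = ⌊$28,126/3⌋ = $9,375 → take DB $17,570. Book value $26,356.
Year 4: DB = ⌊$26,356 × 200%/5⌋ = $10,542; SL = ⌊$10,556/2⌋ = $5,278 → take DB $10,542. Book value $15,814.
Year 5 (final): $15,814 − $15,800 = $14. Book value $15,800.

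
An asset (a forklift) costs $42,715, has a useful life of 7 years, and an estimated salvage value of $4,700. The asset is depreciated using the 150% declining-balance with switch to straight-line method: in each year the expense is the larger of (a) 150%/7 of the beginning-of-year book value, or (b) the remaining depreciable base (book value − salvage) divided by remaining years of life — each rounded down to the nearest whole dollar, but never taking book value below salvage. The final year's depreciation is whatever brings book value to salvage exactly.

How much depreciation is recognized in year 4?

Depreciable base = $42,715 − $4,700 = $38,015.
Year 1: DB = ⌊$42,715 × 150%/7⌋ = $9,153; SL = ⌊$38,015/7⌋ = $5,430 → take DB $9,153. Book value $33,562.
Year 2: DB = ⌊$33,562 × 150%/7⌋ = $7,191; SL = ⌊$28,862/6⌋ = $4,810 → take DB $7,191. Book value $26,371.
Year 3: DB = ⌊$26,371 × 150%/7⌋ = $5,650; SL = ⌊$21,671/5⌋ = $4,334 → take DB $5,650. Book value $20,721.
Year 4: DB = ⌊$20,721 × 150%/7⌋ = $4,440; SL = ⌊$16,021/4⌋ = $4,005 → take DB $4,440. Book value $16,281.

$4,440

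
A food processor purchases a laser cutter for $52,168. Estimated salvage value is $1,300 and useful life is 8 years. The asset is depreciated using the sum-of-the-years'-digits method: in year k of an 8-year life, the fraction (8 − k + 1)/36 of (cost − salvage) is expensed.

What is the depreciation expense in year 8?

Depreciable base = $52,168 − $1,300 = $50,868.
Sum of the years' digits = 8+7+6+5+4+3+2+1 = 36.
Year 1: $50,868 × 8/36 = $11,304. Book value $40,864.
Year 2: $50,868 × 7/36 = $9,891. Book value $30,973.
Year 3: $50,868 × 6/36 = $8,478. Book value $22,495.
Year 4: $50,868 × 5/36 = $7,065. Book value $15,430.
Year 5: $50,868 × 4/36 = $5,652. Book value $9,778.
Year 6: $50,868 × 3/36 = $4,239. Book value $5,539.
Year 7: $50,868 × 2/36 = $2,826. Book value $2,713.
Year 8: $50,868 × 1/36 = $1,413. Book value $1,300.

$1,413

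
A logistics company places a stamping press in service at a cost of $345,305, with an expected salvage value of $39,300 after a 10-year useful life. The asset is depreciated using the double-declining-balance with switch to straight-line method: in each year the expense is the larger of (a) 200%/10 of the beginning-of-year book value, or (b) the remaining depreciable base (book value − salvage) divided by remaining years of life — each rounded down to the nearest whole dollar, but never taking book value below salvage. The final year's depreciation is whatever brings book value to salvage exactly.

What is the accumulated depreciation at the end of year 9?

$298,957

Depreciable base = $345,305 − $39,300 = $306,005.
Year 1: DB = ⌊$345,305 × 200%/10⌋ = $69,061; SL = ⌊$306,005/10⌋ = $30,600 → take DB $69,061. Book value $276,244.
Year 2: DB = ⌊$276,244 × 200%/10⌋ = $55,248; SL = ⌊$236,944/9⌋ = $26,327 → take DB $55,248. Book value $220,996.
Year 3: DB = ⌊$220,996 × 200%/10⌋ = $44,199; SL = ⌊$181,696/8⌋ = $22,712 → take DB $44,199. Book value $176,797.
Year 4: DB = ⌊$176,797 × 200%/10⌋ = $35,359; SL = ⌊$137,497/7⌋ = $19,642 → take DB $35,359. Book value $141,438.
Year 5: DB = ⌊$141,438 × 200%/10⌋ = $28,287; SL = ⌊$102,138/6⌋ = $17,023 → take DB $28,287. Book value $113,151.
Year 6: DB = ⌊$113,151 × 200%/10⌋ = $22,630; SL = ⌊$73,851/5⌋ = $14,770 → take DB $22,630. Book value $90,521.
Year 7: DB = ⌊$90,521 × 200%/10⌋ = $18,104; SL = ⌊$51,221/4⌋ = $12,805 → take DB $18,104. Book value $72,417.
Year 8: DB = ⌊$72,417 × 200%/10⌋ = $14,483; SL = ⌊$33,117/3⌋ = $11,039 → take DB $14,483. Book value $57,934.
Year 9: DB = ⌊$57,934 × 200%/10⌋ = $11,586; SL = ⌊$18,634/2⌋ = $9,317 → take DB $11,586. Book value $46,348.
Accumulated through year 9 = $345,305 − $46,348 = $298,957.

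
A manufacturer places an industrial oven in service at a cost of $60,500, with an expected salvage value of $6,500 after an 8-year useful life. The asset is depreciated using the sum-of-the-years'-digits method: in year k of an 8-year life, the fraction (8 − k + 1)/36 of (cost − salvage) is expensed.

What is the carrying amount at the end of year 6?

$11,000

Depreciable base = $60,500 − $6,500 = $54,000.
Sum of the years' digits = 8+7+6+5+4+3+2+1 = 36.
Year 1: $54,000 × 8/36 = $12,000. Book value $48,500.
Year 2: $54,000 × 7/36 = $10,500. Book value $38,000.
Year 3: $54,000 × 6/36 = $9,000. Book value $29,000.
Year 4: $54,000 × 5/36 = $7,500. Book value $21,500.
Year 5: $54,000 × 4/36 = $6,000. Book value $15,500.
Year 6: $54,000 × 3/36 = $4,500. Book value $11,000.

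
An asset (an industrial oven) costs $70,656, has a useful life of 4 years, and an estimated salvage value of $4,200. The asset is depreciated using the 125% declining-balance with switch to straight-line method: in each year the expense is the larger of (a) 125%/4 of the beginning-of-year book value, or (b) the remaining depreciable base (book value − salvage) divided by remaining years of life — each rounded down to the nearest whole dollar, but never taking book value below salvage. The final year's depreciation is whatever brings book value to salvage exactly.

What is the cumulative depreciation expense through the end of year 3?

$51,858

Depreciable base = $70,656 − $4,200 = $66,456.
Year 1: DB = ⌊$70,656 × 125%/4⌋ = $22,080; SL = ⌊$66,456/4⌋ = $16,614 → take DB $22,080. Book value $48,576.
Year 2: DB = ⌊$48,576 × 125%/4⌋ = $15,180; SL = ⌊$44,376/3⌋ = $14,792 → take DB $15,180. Book value $33,396.
Year 3: DB = ⌊$33,396 × 125%/4⌋ = $10,436; SL = ⌊$29,196/2⌋ = $14,598 → take SL $14,598. Book value $18,798.
Accumulated through year 3 = $70,656 − $18,798 = $51,858.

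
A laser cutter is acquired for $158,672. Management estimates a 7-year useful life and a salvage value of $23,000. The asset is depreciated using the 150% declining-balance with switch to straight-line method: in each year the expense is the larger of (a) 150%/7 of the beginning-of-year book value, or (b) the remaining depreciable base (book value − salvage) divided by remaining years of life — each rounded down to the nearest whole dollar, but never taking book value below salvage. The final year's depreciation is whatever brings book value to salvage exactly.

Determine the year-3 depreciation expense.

$20,990

Depreciable base = $158,672 − $23,000 = $135,672.
Year 1: DB = ⌊$158,672 × 150%/7⌋ = $34,001; SL = ⌊$135,672/7⌋ = $19,381 → take DB $34,001. Book value $124,671.
Year 2: DB = ⌊$124,671 × 150%/7⌋ = $26,715; SL = ⌊$101,671/6⌋ = $16,945 → take DB $26,715. Book value $97,956.
Year 3: DB = ⌊$97,956 × 150%/7⌋ = $20,990; SL = ⌊$74,956/5⌋ = $14,991 → take DB $20,990. Book value $76,966.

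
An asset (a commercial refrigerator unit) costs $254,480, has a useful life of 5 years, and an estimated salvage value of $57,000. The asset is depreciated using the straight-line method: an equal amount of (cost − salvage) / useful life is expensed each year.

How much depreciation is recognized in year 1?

$39,496

Depreciable base = $254,480 − $57,000 = $197,480.
Annual expense = $197,480 / 5 = $39,496.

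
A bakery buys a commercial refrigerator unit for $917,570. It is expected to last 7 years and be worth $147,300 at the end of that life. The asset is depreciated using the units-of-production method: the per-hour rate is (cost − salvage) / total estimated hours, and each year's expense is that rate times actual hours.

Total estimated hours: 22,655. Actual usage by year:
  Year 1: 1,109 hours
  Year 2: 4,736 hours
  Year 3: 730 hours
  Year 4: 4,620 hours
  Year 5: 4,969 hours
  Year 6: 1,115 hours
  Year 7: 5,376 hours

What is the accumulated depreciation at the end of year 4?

$380,630

Depreciable base = $917,570 − $147,300 = $770,270.
Rate = $770,270 / 22,655 hours = $34 per hour.
Year 1: 1,109 × $34 = $37,706. Book value $879,864.
Year 2: 4,736 × $34 = $161,024. Book value $718,840.
Year 3: 730 × $34 = $24,820. Book value $694,020.
Year 4: 4,620 × $34 = $157,080. Book value $536,940.
Accumulated through year 4 = $917,570 − $536,940 = $380,630.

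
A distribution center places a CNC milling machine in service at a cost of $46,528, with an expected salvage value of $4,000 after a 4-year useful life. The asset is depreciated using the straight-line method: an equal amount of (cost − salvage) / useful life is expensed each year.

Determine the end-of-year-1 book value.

$35,896

Depreciable base = $46,528 − $4,000 = $42,528.
Annual expense = $42,528 / 4 = $10,632.
End of year 1: book value $35,896.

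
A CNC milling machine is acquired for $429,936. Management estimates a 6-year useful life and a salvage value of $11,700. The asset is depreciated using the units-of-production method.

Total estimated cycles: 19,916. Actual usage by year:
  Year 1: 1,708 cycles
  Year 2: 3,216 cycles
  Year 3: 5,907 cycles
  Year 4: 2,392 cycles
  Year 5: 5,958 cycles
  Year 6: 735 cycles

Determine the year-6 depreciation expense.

$15,435

Depreciable base = $429,936 − $11,700 = $418,236.
Rate = $418,236 / 19,916 cycles = $21 per cycle.
Year 1: 1,708 × $21 = $35,868. Book value $394,068.
Year 2: 3,216 × $21 = $67,536. Book value $326,532.
Year 3: 5,907 × $21 = $124,047. Book value $202,485.
Year 4: 2,392 × $21 = $50,232. Book value $152,253.
Year 5: 5,958 × $21 = $125,118. Book value $27,135.
Year 6: 735 × $21 = $15,435. Book value $11,700.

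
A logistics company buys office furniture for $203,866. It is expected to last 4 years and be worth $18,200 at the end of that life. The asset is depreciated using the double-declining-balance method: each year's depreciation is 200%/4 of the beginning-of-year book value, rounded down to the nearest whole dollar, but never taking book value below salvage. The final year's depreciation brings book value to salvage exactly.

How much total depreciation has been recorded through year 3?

$178,382

Depreciable base = $203,866 − $18,200 = $185,666.
Year 1: ⌊$203,866 × 200%/4⌋ = $101,933. Book value $101,933.
Year 2: ⌊$101,933 × 200%/4⌋ = $50,966. Book value $50,967.
Year 3: ⌊$50,967 × 200%/4⌋ = $25,483. Book value $25,484.
Accumulated through year 3 = $203,866 − $25,484 = $178,382.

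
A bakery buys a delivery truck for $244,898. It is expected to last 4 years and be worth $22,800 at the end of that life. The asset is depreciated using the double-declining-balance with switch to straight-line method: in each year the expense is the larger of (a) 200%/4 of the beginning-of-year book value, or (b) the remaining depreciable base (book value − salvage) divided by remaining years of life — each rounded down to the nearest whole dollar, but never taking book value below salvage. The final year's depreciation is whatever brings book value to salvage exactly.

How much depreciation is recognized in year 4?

$7,813

Depreciable base = $244,898 − $22,800 = $222,098.
Year 1: DB = ⌊$244,898 × 200%/4⌋ = $122,449; SL = ⌊$222,098/4⌋ = $55,524 → take DB $122,449. Book value $122,449.
Year 2: DB = ⌊$122,449 × 200%/4⌋ = $61,224; SL = ⌊$99,649/3⌋ = $33,216 → take DB $61,224. Book value $61,225.
Year 3: DB = ⌊$61,225 × 200%/4⌋ = $30,612; SL = ⌊$38,425/2⌋ = $19,212 → take DB $30,612. Book value $30,613.
Year 4 (final): $30,613 − $22,800 = $7,813. Book value $22,800.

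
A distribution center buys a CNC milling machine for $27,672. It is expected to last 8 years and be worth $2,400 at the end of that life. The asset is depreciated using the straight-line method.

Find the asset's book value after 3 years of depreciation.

Depreciable base = $27,672 − $2,400 = $25,272.
Annual expense = $25,272 / 8 = $3,159.
End of year 1: book value $24,513.
End of year 2: book value $21,354.
End of year 3: book value $18,195.

$18,195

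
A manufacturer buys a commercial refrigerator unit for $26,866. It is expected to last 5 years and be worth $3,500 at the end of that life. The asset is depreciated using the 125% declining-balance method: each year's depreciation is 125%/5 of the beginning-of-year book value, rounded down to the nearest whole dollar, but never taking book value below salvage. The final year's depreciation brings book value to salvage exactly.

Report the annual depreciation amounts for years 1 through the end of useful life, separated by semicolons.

Depreciable base = $26,866 − $3,500 = $23,366.
Year 1: ⌊$26,866 × 125%/5⌋ = $6,716. Book value $20,150.
Year 2: ⌊$20,150 × 125%/5⌋ = $5,037. Book value $15,113.
Year 3: ⌊$15,113 × 125%/5⌋ = $3,778. Book value $11,335.
Year 4: ⌊$11,335 × 125%/5⌋ = $2,833. Book value $8,502.
Year 5 (final): $8,502 − $3,500 = $5,002. Book value $3,500.

$6,716; $5,037; $3,778; $2,833; $5,002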